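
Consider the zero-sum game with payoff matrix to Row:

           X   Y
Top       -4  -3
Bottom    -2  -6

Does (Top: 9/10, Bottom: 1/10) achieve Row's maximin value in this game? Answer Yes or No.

No

Against X this mix gives (9/10)·(-4) + (1/10)·(-2) = -19/5.
Against Y this mix gives (9/10)·(-3) + (1/10)·(-6) = -33/10.
Column will play X, holding Row to -19/5. Shifting weight toward the row that does better against X would raise this floor (the equalizing mix achieves -18/5 against both X and Y), so the proposed strategy is not optimal.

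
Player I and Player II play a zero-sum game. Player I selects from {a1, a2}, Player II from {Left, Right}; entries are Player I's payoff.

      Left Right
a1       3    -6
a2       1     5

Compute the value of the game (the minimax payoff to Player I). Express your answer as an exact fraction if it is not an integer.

21/13

Row minima: a1 → -6, a2 → 1; maximin = 1.
Column maxima: Left → 3, Right → 5; minimax = 3.
1 ≠ 3, so there is no saddle point; optimal play is mixed.
Let Player I play a1 with probability p. Expected payoff against Left: 3p + 1(1−p) = 2p + 1; against Right: (-6)p + 5(1−p) = −11p + 5.
Setting these equal: 2p + 1 = −11p + 5 ⇒ 13p = 4 ⇒ p = 4/13, and the value is (2)·(4/13) + 1 = 21/13.
For Player II: with q = P(Left), equating a1's and a2's payoffs gives 9q − 6 = −4q + 5 ⇒ q = 11/13.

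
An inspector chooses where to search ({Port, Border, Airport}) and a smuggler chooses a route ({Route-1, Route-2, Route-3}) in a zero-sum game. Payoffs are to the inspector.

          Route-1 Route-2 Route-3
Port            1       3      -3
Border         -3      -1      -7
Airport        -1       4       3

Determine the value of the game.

0

Row minima: Port → -3, Border → -7, Airport → -1; maximin = -1.
Column maxima: Route-1 → 1, Route-2 → 4, Route-3 → 3; minimax = 1.
-1 ≠ 1, so there is no saddle point; optimal play is mixed.
Border is strictly dominated by Port, so the inspector never plays it.
Route-2 is strictly dominated by Route-1 (it gives the inspector strictly more in every row), so the smuggler never plays it.
On the remaining 2×2 (Port, Airport vs Route-1, Route-3):
Let the inspector play Port with probability p. Expected payoff against Route-1: 1p + (-1)(1−p) = 2p − 1; against Route-3: (-3)p + 3(1−p) = −6p + 3.
Setting these equal: 2p − 1 = −6p + 3 ⇒ 8p = 4 ⇒ p = 1/2, and the value is (2)·(1/2) − 1 = 0.
For the smuggler: with q = P(Route-1), equating Port's and Airport's payoffs gives 4q − 3 = −4q + 3 ⇒ q = 3/4.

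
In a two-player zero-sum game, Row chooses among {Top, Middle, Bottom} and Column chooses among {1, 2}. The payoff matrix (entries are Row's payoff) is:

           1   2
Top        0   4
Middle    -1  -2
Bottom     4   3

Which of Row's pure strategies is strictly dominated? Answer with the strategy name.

Top gives a strictly higher payoff than Middle against every column: 0 > -1, 4 > -2.
So Middle is strictly dominated and Row never plays it.

Middle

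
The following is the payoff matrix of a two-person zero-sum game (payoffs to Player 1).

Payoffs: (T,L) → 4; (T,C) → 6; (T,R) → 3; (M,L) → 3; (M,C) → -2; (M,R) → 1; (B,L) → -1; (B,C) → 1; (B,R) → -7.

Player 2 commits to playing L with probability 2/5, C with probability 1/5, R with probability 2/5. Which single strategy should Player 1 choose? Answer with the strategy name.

T

Expected payoff of T: (2/5)·4 + (1/5)·6 + (2/5)·3 = 4.
Expected payoff of M: (2/5)·3 + (1/5)·(-2) + (2/5)·1 = 6/5.
Expected payoff of B: (2/5)·(-1) + (1/5)·1 + (2/5)·(-7) = -3.
The largest is 4, so Player 1's best response is T.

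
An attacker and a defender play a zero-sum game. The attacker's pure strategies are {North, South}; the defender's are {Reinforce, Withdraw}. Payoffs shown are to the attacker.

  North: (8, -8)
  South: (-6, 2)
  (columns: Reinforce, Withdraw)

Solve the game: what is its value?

-4/3

Row minima: North → -8, South → -6; maximin = -6.
Column maxima: Reinforce → 8, Withdraw → 2; minimax = 2.
-6 ≠ 2, so there is no saddle point; optimal play is mixed.
Let the attacker play North with probability p. Expected payoff against Reinforce: 8p + (-6)(1−p) = 14p − 6; against Withdraw: (-8)p + 2(1−p) = −10p + 2.
Setting these equal: 14p − 6 = −10p + 2 ⇒ 24p = 8 ⇒ p = 1/3, and the value is (14)·(1/3) − 6 = -4/3.
For the defender: with q = P(Reinforce), equating North's and South's payoffs gives 16q − 8 = −8q + 2 ⇒ q = 5/12.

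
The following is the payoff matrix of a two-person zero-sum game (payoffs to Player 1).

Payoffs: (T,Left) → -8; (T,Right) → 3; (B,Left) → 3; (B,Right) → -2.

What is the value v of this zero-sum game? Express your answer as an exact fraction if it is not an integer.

-7/16

Row minima: T → -8, B → -2; maximin = -2.
Column maxima: Left → 3, Right → 3; minimax = 3.
-2 ≠ 3, so there is no saddle point; optimal play is mixed.
Let Player 1 play T with probability p. Expected payoff against Left: (-8)p + 3(1−p) = −11p + 3; against Right: 3p + (-2)(1−p) = 5p − 2.
Setting these equal: −11p + 3 = 5p − 2 ⇒ −16p = -5 ⇒ p = 5/16, and the value is (-11)·(5/16) + 3 = -7/16.
For Player 2: with q = P(Left), equating T's and B's payoffs gives −11q + 3 = 5q − 2 ⇒ q = 5/16.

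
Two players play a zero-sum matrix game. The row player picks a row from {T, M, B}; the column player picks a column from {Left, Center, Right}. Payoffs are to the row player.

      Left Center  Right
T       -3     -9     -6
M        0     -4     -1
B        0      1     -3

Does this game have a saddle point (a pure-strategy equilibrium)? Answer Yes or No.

No

Row minima: T → -9, M → -4, B → -3; maximin = -3.
Column maxima: Left → 0, Center → 1, Right → -1; minimax = -1.
-3 ≠ -1, so no pure-strategy equilibrium exists.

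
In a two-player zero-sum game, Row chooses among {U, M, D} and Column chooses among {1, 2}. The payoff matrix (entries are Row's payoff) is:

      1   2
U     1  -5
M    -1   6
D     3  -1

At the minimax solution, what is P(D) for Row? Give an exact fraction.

Row minima: U → -5, M → -1, D → -1; maximin = -1.
Column maxima: 1 → 3, 2 → 6; minimax = 3.
-1 ≠ 3, so there is no saddle point; optimal play is mixed.
U is strictly dominated by D, so Row never plays it.
On the remaining 2×2 (M, D vs 1, 2):
Let Row play M with probability p. Expected payoff against 1: (-1)p + 3(1−p) = −4p + 3; against 2: 6p + (-1)(1−p) = 7p − 1.
Setting these equal: −4p + 3 = 7p − 1 ⇒ −11p = -4 ⇒ p = 4/11, and the value is (-4)·(4/11) + 3 = 17/11.
For Column: with q = P(1), equating M's and D's payoffs gives −7q + 6 = 4q − 1 ⇒ q = 7/11.

7/11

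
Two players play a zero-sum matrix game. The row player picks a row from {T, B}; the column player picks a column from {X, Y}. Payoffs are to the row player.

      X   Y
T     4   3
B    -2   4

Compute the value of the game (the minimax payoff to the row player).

22/7

Row minima: T → 3, B → -2; maximin = 3.
Column maxima: X → 4, Y → 4; minimax = 4.
3 ≠ 4, so there is no saddle point; optimal play is mixed.
Let the row player play T with probability p. Expected payoff against X: 4p + (-2)(1−p) = 6p − 2; against Y: 3p + 4(1−p) = −p + 4.
Setting these equal: 6p − 2 = −p + 4 ⇒ 7p = 6 ⇒ p = 6/7, and the value is (6)·(6/7) − 2 = 22/7.
For the column player: with q = P(X), equating T's and B's payoffs gives q + 3 = −6q + 4 ⇒ q = 1/7.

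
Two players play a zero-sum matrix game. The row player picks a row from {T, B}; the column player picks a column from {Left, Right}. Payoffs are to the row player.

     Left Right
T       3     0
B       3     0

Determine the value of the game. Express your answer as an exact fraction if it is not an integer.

0

Row minima: T → 0, B → 0; maximin = 0.
Column maxima: Left → 3, Right → 0; minimax = 0.
Since maximin = minimax = 0, there is a saddle point and the value is 0.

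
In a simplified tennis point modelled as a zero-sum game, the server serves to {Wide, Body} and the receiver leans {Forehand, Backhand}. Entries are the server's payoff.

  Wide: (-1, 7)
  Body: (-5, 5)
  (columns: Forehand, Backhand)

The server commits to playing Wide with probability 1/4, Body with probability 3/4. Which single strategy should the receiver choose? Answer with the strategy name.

Forehand

If the receiver plays Forehand, the server's expected payoff is (1/4)·(-1) + (3/4)·(-5) = -4.
If the receiver plays Backhand, the server's expected payoff is (1/4)·7 + (3/4)·5 = 11/2.
The receiver minimizes the server's payoff; the smallest is -4, so the best response is Forehand.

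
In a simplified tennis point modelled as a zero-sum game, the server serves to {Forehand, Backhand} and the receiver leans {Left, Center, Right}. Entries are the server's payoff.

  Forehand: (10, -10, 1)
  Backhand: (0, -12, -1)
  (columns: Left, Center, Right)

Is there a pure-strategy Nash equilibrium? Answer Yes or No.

Yes

Row minima: Forehand → -10, Backhand → -12; maximin = -10.
Column maxima: Left → 10, Center → -10, Right → 1; minimax = -10.
maximin = minimax = -10, so a saddle point exists.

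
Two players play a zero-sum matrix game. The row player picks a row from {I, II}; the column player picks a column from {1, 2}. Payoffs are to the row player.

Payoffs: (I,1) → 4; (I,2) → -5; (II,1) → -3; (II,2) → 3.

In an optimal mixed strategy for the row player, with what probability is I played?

Row minima: I → -5, II → -3; maximin = -3.
Column maxima: 1 → 4, 2 → 3; minimax = 3.
-3 ≠ 3, so there is no saddle point; optimal play is mixed.
Let the row player play I with probability p. Expected payoff against 1: 4p + (-3)(1−p) = 7p − 3; against 2: (-5)p + 3(1−p) = −8p + 3.
Setting these equal: 7p − 3 = −8p + 3 ⇒ 15p = 6 ⇒ p = 2/5, and the value is (7)·(2/5) − 3 = -1/5.
For the column player: with q = P(1), equating I's and II's payoffs gives 9q − 5 = −6q + 3 ⇒ q = 8/15.

2/5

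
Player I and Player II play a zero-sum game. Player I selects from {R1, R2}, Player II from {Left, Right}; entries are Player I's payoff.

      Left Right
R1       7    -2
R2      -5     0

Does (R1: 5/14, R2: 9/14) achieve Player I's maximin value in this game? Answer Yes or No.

Yes

Against Left this mix gives (5/14)·7 + (9/14)·(-5) = -5/7.
Against Right this mix gives (5/14)·(-2) + (9/14)·0 = -5/7.
All of Player II's active replies (Left, Right) yield -5/7, and no column does worse for Player I. The mix makes Player II indifferent and guarantees -5/7, so it is optimal.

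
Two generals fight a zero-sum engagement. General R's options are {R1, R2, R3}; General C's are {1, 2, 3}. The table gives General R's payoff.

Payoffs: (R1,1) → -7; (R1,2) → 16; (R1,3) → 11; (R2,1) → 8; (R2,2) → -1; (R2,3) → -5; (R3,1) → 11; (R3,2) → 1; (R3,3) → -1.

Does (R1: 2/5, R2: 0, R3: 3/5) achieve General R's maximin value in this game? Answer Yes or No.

Against 1 this mix gives (2/5)·(-7) + (3/5)·11 = 19/5.
Against 2 this mix gives (2/5)·16 + (3/5)·1 = 7.
Against 3 this mix gives (2/5)·11 + (3/5)·(-1) = 19/5.
All of General C's active replies (1, 3) yield 19/5, and no column does worse for General R. The mix makes General C indifferent and guarantees 19/5, so it is optimal.

Yes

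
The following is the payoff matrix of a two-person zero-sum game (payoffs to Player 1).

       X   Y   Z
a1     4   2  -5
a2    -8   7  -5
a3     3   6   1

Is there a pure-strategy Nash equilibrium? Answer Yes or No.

Yes

Row minima: a1 → -5, a2 → -8, a3 → 1; maximin = 1.
Column maxima: X → 4, Y → 7, Z → 1; minimax = 1.
maximin = minimax = 1, so a saddle point exists.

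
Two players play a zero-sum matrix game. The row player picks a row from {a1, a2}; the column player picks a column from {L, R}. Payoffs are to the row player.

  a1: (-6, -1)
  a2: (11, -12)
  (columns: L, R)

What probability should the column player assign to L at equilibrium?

11/28

Row minima: a1 → -6, a2 → -12; maximin = -6.
Column maxima: L → 11, R → -1; minimax = -1.
-6 ≠ -1, so there is no saddle point; optimal play is mixed.
Let the row player play a1 with probability p. Expected payoff against L: (-6)p + 11(1−p) = −17p + 11; against R: (-1)p + (-12)(1−p) = 11p − 12.
Setting these equal: −17p + 11 = 11p − 12 ⇒ −28p = -23 ⇒ p = 23/28, and the value is (-17)·(23/28) + 11 = -83/28.
For the column player: with q = P(L), equating a1's and a2's payoffs gives −5q − 1 = 23q − 12 ⇒ q = 11/28.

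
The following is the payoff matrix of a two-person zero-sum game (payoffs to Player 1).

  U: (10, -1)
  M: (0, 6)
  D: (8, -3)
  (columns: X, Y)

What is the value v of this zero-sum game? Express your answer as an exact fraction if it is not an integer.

Row minima: U → -1, M → 0, D → -3; maximin = 0.
Column maxima: X → 10, Y → 6; minimax = 6.
0 ≠ 6, so there is no saddle point; optimal play is mixed.
D is strictly dominated by U, so Player 1 never plays it.
On the remaining 2×2 (U, M vs X, Y):
Let Player 1 play U with probability p. Expected payoff against X: 10p + 0(1−p) = 10p; against Y: (-1)p + 6(1−p) = −7p + 6.
Setting these equal: 10p = −7p + 6 ⇒ 17p = 6 ⇒ p = 6/17, and the value is (10)·(6/17) = 60/17.
For Player 2: with q = P(X), equating U's and M's payoffs gives 11q − 1 = −6q + 6 ⇒ q = 7/17.

60/17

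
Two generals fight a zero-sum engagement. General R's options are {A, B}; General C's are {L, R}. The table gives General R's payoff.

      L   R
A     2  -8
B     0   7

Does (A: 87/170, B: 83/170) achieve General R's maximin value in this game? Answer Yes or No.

No

Against L this mix gives (87/170)·2 + (83/170)·0 = 87/85.
Against R this mix gives (87/170)·(-8) + (83/170)·7 = -23/34.
General C will play R, holding General R to -23/34. Shifting weight toward the row that does better against R would raise this floor (the equalizing mix achieves 14/17 against both R and L), so the proposed strategy is not optimal.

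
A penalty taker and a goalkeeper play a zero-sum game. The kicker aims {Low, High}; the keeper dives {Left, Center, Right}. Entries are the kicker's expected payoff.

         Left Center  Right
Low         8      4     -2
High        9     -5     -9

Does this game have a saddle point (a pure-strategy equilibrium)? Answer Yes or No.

Row minima: Low → -2, High → -9; maximin = -2.
Column maxima: Left → 9, Center → 4, Right → -2; minimax = -2.
maximin = minimax = -2, so a saddle point exists.

Yes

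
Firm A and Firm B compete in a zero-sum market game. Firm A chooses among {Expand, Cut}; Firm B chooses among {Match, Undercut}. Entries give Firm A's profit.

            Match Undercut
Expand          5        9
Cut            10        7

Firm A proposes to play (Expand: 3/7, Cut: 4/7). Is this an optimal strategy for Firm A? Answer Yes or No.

Against Match this mix gives (3/7)·5 + (4/7)·10 = 55/7.
Against Undercut this mix gives (3/7)·9 + (4/7)·7 = 55/7.
All of Firm B's active replies (Match, Undercut) yield 55/7, and no column does worse for Firm A. The mix makes Firm B indifferent and guarantees 55/7, so it is optimal.

Yes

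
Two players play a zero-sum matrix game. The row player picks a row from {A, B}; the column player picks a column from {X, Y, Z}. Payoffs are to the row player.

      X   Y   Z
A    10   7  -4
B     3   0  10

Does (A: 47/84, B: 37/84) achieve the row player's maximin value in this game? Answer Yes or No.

Against X this mix gives (47/84)·10 + (37/84)·3 = 83/12.
Against Y this mix gives (47/84)·7 + (37/84)·0 = 47/12.
Against Z this mix gives (47/84)·(-4) + (37/84)·10 = 13/6.
The column player will play Z, holding the row player to 13/6. Shifting weight toward the row that does better against Z would raise this floor (the equalizing mix achieves 10/3 against both Z and Y), so the proposed strategy is not optimal.

No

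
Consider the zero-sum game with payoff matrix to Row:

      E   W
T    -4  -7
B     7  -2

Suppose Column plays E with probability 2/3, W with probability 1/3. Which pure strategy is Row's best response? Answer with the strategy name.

B

Expected payoff of T: (2/3)·(-4) + (1/3)·(-7) = -5.
Expected payoff of B: (2/3)·7 + (1/3)·(-2) = 4.
The largest is 4, so Row's best response is B.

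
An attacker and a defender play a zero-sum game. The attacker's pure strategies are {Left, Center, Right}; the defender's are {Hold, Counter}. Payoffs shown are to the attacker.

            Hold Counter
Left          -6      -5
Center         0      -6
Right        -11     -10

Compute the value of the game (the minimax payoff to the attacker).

-36/7

Row minima: Left → -6, Center → -6, Right → -11; maximin = -6.
Column maxima: Hold → 0, Counter → -5; minimax = -5.
-6 ≠ -5, so there is no saddle point; optimal play is mixed.
Right is strictly dominated by Left, so the attacker never plays it.
On the remaining 2×2 (Left, Center vs Hold, Counter):
Let the attacker play Left with probability p. Expected payoff against Hold: (-6)p + 0(1−p) = −6p; against Counter: (-5)p + (-6)(1−p) = p − 6.
Setting these equal: −6p = p − 6 ⇒ −7p = -6 ⇒ p = 6/7, and the value is (-6)·(6/7) = -36/7.
For the defender: with q = P(Hold), equating Left's and Center's payoffs gives −q − 5 = 6q − 6 ⇒ q = 1/7.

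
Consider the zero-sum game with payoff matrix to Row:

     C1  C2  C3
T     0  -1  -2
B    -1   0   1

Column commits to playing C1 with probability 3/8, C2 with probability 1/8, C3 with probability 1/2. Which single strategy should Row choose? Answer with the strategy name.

Expected payoff of T: (3/8)·0 + (1/8)·(-1) + (1/2)·(-2) = -9/8.
Expected payoff of B: (3/8)·(-1) + (1/8)·0 + (1/2)·1 = 1/8.
The largest is 1/8, so Row's best response is B.

B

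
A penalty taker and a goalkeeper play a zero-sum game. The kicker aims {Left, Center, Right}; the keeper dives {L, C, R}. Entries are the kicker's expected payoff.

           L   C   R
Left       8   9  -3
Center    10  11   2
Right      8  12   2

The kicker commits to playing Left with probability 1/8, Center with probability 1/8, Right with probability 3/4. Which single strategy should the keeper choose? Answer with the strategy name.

If the keeper plays L, the kicker's expected payoff is (1/8)·8 + (1/8)·10 + (3/4)·8 = 33/4.
If the keeper plays C, the kicker's expected payoff is (1/8)·9 + (1/8)·11 + (3/4)·12 = 23/2.
If the keeper plays R, the kicker's expected payoff is (1/8)·(-3) + (1/8)·2 + (3/4)·2 = 11/8.
The keeper minimizes the kicker's payoff; the smallest is 11/8, so the best response is R.

R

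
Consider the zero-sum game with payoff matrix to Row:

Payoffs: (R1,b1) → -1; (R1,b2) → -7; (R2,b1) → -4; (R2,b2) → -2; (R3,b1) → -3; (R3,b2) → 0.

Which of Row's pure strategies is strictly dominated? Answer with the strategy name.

R3 gives a strictly higher payoff than R2 against every column: -3 > -4, 0 > -2.
So R2 is strictly dominated and Row never plays it.

R2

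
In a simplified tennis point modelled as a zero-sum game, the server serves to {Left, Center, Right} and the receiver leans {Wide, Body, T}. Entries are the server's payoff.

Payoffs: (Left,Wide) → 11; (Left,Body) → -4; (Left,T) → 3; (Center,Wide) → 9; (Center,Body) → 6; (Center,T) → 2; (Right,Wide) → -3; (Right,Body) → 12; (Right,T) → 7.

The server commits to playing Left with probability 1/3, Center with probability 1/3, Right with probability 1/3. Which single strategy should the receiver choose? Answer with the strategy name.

T

If the receiver plays Wide, the server's expected payoff is (1/3)·11 + (1/3)·9 + (1/3)·(-3) = 17/3.
If the receiver plays Body, the server's expected payoff is (1/3)·(-4) + (1/3)·6 + (1/3)·12 = 14/3.
If the receiver plays T, the server's expected payoff is (1/3)·3 + (1/3)·2 + (1/3)·7 = 4.
The receiver minimizes the server's payoff; the smallest is 4, so the best response is T.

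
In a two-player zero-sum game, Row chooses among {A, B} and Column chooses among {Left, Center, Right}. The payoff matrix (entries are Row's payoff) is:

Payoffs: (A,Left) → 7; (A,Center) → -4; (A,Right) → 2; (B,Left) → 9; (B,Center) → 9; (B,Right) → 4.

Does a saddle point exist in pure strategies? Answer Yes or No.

Yes

Row minima: A → -4, B → 4; maximin = 4.
Column maxima: Left → 9, Center → 9, Right → 4; minimax = 4.
maximin = minimax = 4, so a saddle point exists.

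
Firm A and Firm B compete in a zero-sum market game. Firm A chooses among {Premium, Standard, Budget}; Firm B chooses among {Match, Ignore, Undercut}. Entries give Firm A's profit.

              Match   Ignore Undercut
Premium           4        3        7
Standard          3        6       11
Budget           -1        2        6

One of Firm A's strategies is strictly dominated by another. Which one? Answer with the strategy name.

Premium gives a strictly higher payoff than Budget against every column: 4 > -1, 3 > 2, 7 > 6.
So Budget is strictly dominated and Firm A never plays it.

Budget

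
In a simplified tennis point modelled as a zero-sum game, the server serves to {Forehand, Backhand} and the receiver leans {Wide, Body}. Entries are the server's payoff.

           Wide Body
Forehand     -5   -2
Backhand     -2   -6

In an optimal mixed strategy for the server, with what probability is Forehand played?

Row minima: Forehand → -5, Backhand → -6; maximin = -5.
Column maxima: Wide → -2, Body → -2; minimax = -2.
-5 ≠ -2, so there is no saddle point; optimal play is mixed.
Let the server play Forehand with probability p. Expected payoff against Wide: (-5)p + (-2)(1−p) = −3p − 2; against Body: (-2)p + (-6)(1−p) = 4p − 6.
Setting these equal: −3p − 2 = 4p − 6 ⇒ −7p = -4 ⇒ p = 4/7, and the value is (-3)·(4/7) − 2 = -26/7.
For the receiver: with q = P(Wide), equating Forehand's and Backhand's payoffs gives −3q − 2 = 4q − 6 ⇒ q = 4/7.

4/7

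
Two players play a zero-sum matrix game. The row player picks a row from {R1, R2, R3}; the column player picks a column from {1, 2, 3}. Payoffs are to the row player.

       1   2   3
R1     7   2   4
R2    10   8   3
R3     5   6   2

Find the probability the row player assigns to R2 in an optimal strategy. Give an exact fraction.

Row minima: R1 → 2, R2 → 3, R3 → 2; maximin = 3.
Column maxima: 1 → 10, 2 → 8, 3 → 4; minimax = 4.
3 ≠ 4, so there is no saddle point; optimal play is mixed.
R3 is strictly dominated by R2, so the row player never plays it.
With R3 eliminated, 1 is strictly dominated by 2 (it gives the row player strictly more in every remaining row), so the column player never plays it.
On the remaining 2×2 (R1, R2 vs 2, 3):
Let the row player play R1 with probability p. Expected payoff against 2: 2p + 8(1−p) = −6p + 8; against 3: 4p + 3(1−p) = p + 3.
Setting these equal: −6p + 8 = p + 3 ⇒ −7p = -5 ⇒ p = 5/7, and the value is (-6)·(5/7) + 8 = 26/7.
For the column player: with q = P(2), equating R1's and R2's payoffs gives −2q + 4 = 5q + 3 ⇒ q = 1/7.

2/7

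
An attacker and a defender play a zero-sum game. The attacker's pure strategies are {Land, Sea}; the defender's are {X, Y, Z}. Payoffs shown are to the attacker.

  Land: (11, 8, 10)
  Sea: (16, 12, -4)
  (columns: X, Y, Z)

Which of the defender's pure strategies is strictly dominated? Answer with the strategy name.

X

Y holds the attacker's payoff strictly below X in every row: 8 < 11, 12 < 16.
So X is strictly dominated for the defender.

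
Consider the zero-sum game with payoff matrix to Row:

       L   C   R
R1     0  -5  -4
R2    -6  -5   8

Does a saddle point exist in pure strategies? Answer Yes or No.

Yes

Row minima: R1 → -5, R2 → -6; maximin = -5.
Column maxima: L → 0, C → -5, R → 8; minimax = -5.
maximin = minimax = -5, so a saddle point exists.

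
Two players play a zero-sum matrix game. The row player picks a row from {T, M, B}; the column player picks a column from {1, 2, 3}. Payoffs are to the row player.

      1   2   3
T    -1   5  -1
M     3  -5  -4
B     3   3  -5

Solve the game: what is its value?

Row minima: T → -1, M → -5, B → -5; maximin = -1.
Column maxima: 1 → 3, 2 → 5, 3 → -1; minimax = -1.
Since maximin = minimax = -1, there is a saddle point and the value is -1.

-1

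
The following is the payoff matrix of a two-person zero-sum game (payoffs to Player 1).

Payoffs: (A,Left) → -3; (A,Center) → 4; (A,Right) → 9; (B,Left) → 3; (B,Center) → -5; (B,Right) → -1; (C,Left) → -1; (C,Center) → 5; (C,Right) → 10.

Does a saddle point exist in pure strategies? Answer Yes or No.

No

Row minima: A → -3, B → -5, C → -1; maximin = -1.
Column maxima: Left → 3, Center → 5, Right → 10; minimax = 3.
-1 ≠ 3, so no pure-strategy equilibrium exists.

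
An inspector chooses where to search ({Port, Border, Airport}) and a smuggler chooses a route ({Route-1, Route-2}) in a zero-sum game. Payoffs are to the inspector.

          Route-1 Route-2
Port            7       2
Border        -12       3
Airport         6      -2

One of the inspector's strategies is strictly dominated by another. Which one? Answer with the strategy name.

Port gives a strictly higher payoff than Airport against every column: 7 > 6, 2 > -2.
So Airport is strictly dominated and the inspector never plays it.

Airport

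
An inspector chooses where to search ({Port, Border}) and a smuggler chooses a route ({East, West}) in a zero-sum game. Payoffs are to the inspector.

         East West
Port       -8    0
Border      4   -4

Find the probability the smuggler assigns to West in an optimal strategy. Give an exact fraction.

3/4

Row minima: Port → -8, Border → -4; maximin = -4.
Column maxima: East → 4, West → 0; minimax = 0.
-4 ≠ 0, so there is no saddle point; optimal play is mixed.
Let the inspector play Port with probability p. Expected payoff against East: (-8)p + 4(1−p) = −12p + 4; against West: 0p + (-4)(1−p) = 4p − 4.
Setting these equal: −12p + 4 = 4p − 4 ⇒ −16p = -8 ⇒ p = 1/2, and the value is (-12)·(1/2) + 4 = -2.
For the smuggler: with q = P(East), equating Port's and Border's payoffs gives −8q = 8q − 4 ⇒ q = 1/4.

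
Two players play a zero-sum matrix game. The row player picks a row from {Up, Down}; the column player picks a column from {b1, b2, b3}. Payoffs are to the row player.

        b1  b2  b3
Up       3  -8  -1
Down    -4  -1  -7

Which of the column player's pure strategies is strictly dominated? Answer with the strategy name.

b3 holds the row player's payoff strictly below b1 in every row: -1 < 3, -7 < -4.
So b1 is strictly dominated for the column player.

b1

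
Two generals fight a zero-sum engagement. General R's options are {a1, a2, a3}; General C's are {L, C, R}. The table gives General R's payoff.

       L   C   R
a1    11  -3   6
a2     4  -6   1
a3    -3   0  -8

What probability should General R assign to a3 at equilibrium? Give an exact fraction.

9/17

Row minima: a1 → -3, a2 → -6, a3 → -8; maximin = -3.
Column maxima: L → 11, C → 0, R → 6; minimax = 0.
-3 ≠ 0, so there is no saddle point; optimal play is mixed.
a2 is strictly dominated by a1, so General R never plays it.
L is strictly dominated by R (it gives General R strictly more in every row), so General C never plays it.
On the remaining 2×2 (a1, a3 vs C, R):
Let General R play a1 with probability p. Expected payoff against C: (-3)p + 0(1−p) = −3p; against R: 6p + (-8)(1−p) = 14p − 8.
Setting these equal: −3p = 14p − 8 ⇒ −17p = -8 ⇒ p = 8/17, and the value is (-3)·(8/17) = -24/17.
For General C: with q = P(C), equating a1's and a3's payoffs gives −9q + 6 = 8q − 8 ⇒ q = 14/17.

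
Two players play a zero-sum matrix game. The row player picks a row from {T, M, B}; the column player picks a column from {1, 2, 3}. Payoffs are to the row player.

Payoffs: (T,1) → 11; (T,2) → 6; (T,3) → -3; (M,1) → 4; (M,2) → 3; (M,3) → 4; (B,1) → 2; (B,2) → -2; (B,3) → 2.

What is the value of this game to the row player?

33/10

Row minima: T → -3, M → 3, B → -2; maximin = 3.
Column maxima: 1 → 11, 2 → 6, 3 → 4; minimax = 4.
3 ≠ 4, so there is no saddle point; optimal play is mixed.
B is strictly dominated by M, so the row player never plays it.
1 is strictly dominated by 2 (it gives the row player strictly more in every row), so the column player never plays it.
On the remaining 2×2 (T, M vs 2, 3):
Let the row player play T with probability p. Expected payoff against 2: 6p + 3(1−p) = 3p + 3; against 3: (-3)p + 4(1−p) = −7p + 4.
Setting these equal: 3p + 3 = −7p + 4 ⇒ 10p = 1 ⇒ p = 1/10, and the value is (3)·(1/10) + 3 = 33/10.
For the column player: with q = P(2), equating T's and M's payoffs gives 9q − 3 = −q + 4 ⇒ q = 7/10.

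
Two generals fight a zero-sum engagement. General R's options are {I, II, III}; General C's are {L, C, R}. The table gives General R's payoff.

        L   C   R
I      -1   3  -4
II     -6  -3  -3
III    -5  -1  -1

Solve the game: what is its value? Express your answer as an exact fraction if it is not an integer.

-19/7

Row minima: I → -4, II → -6, III → -5; maximin = -4.
Column maxima: L → -1, C → 3, R → -1; minimax = -1.
-4 ≠ -1, so there is no saddle point; optimal play is mixed.
II is strictly dominated by III, so General R never plays it.
C is strictly dominated by L (it gives General R strictly more in every row), so General C never plays it.
On the remaining 2×2 (I, III vs L, R):
Let General R play I with probability p. Expected payoff against L: (-1)p + (-5)(1−p) = 4p − 5; against R: (-4)p + (-1)(1−p) = −3p − 1.
Setting these equal: 4p − 5 = −3p − 1 ⇒ 7p = 4 ⇒ p = 4/7, and the value is (4)·(4/7) − 5 = -19/7.
For General C: with q = P(L), equating I's and III's payoffs gives 3q − 4 = −4q − 1 ⇒ q = 3/7.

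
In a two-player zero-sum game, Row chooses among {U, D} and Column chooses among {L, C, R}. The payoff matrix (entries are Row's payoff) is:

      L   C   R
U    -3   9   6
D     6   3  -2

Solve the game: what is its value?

Row minima: U → -3, D → -2; maximin = -2.
Column maxima: L → 6, C → 9, R → 6; minimax = 6.
-2 ≠ 6, so there is no saddle point; optimal play is mixed.
C is strictly dominated by R (it gives Row strictly more in every row), so Column never plays it.
On the remaining 2×2 (U, D vs L, R):
Let Row play U with probability p. Expected payoff against L: (-3)p + 6(1−p) = −9p + 6; against R: 6p + (-2)(1−p) = 8p − 2.
Setting these equal: −9p + 6 = 8p − 2 ⇒ −17p = -8 ⇒ p = 8/17, and the value is (-9)·(8/17) + 6 = 30/17.
For Column: with q = P(L), equating U's and D's payoffs gives −9q + 6 = 8q − 2 ⇒ q = 8/17.

30/17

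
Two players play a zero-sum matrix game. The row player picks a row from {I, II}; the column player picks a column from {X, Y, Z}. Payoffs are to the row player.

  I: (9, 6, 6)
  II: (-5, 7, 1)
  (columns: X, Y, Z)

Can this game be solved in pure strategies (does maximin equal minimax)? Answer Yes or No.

Yes

Row minima: I → 6, II → -5; maximin = 6.
Column maxima: X → 9, Y → 7, Z → 6; minimax = 6.
maximin = minimax = 6, so a saddle point exists.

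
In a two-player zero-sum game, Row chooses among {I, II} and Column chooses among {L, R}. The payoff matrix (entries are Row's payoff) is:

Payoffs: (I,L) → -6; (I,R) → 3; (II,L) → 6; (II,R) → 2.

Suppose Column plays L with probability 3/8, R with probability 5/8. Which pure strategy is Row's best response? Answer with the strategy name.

Expected payoff of I: (3/8)·(-6) + (5/8)·3 = -3/8.
Expected payoff of II: (3/8)·6 + (5/8)·2 = 7/2.
The largest is 7/2, so Row's best response is II.

II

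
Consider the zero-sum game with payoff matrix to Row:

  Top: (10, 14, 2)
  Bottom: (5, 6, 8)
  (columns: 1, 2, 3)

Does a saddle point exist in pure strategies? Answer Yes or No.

Row minima: Top → 2, Bottom → 5; maximin = 5.
Column maxima: 1 → 10, 2 → 14, 3 → 8; minimax = 8.
5 ≠ 8, so no pure-strategy equilibrium exists.

No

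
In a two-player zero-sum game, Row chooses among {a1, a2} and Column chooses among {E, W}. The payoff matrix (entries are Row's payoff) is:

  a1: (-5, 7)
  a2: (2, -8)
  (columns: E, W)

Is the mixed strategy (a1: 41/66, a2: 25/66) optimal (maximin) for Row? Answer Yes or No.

Against E this mix gives (41/66)·(-5) + (25/66)·2 = -155/66.
Against W this mix gives (41/66)·7 + (25/66)·(-8) = 29/22.
Column will play E, holding Row to -155/66. Shifting weight toward the row that does better against E would raise this floor (the equalizing mix achieves -13/11 against both E and W), so the proposed strategy is not optimal.

No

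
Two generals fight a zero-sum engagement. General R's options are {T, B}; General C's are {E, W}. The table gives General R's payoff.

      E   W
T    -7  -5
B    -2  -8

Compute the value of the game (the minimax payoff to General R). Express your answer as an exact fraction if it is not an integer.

Row minima: T → -7, B → -8; maximin = -7.
Column maxima: E → -2, W → -5; minimax = -5.
-7 ≠ -5, so there is no saddle point; optimal play is mixed.
Let General R play T with probability p. Expected payoff against E: (-7)p + (-2)(1−p) = −5p − 2; against W: (-5)p + (-8)(1−p) = 3p − 8.
Setting these equal: −5p − 2 = 3p − 8 ⇒ −8p = -6 ⇒ p = 3/4, and the value is (-5)·(3/4) − 2 = -23/4.
For General C: with q = P(E), equating T's and B's payoffs gives −2q − 5 = 6q − 8 ⇒ q = 3/8.

-23/4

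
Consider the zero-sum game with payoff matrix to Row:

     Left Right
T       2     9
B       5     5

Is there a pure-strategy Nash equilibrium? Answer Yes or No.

Row minima: T → 2, B → 5; maximin = 5.
Column maxima: Left → 5, Right → 9; minimax = 5.
maximin = minimax = 5, so a saddle point exists.

Yes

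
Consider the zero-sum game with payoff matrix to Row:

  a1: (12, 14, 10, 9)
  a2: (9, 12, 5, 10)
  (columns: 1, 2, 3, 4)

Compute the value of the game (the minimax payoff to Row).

Row minima: a1 → 9, a2 → 5; maximin = 9.
Column maxima: 1 → 12, 2 → 14, 3 → 10, 4 → 10; minimax = 10.
9 ≠ 10, so there is no saddle point; optimal play is mixed.
1 is strictly dominated by 3 (it gives Row strictly more in every row), so Column never plays it.
2 is strictly dominated by 3 (it gives Row strictly more in every row), so Column never plays it.
On the remaining 2×2 (a1, a2 vs 3, 4):
Let Row play a1 with probability p. Expected payoff against 3: 10p + 5(1−p) = 5p + 5; against 4: 9p + 10(1−p) = −p + 10.
Setting these equal: 5p + 5 = −p + 10 ⇒ 6p = 5 ⇒ p = 5/6, and the value is (5)·(5/6) + 5 = 55/6.
For Column: with q = P(3), equating a1's and a2's payoffs gives q + 9 = −5q + 10 ⇒ q = 1/6.

55/6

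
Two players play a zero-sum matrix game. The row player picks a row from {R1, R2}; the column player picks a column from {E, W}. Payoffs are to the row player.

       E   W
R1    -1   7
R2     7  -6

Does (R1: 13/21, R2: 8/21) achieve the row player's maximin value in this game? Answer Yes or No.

Against E this mix gives (13/21)·(-1) + (8/21)·7 = 43/21.
Against W this mix gives (13/21)·7 + (8/21)·(-6) = 43/21.
All of the column player's active replies (E, W) yield 43/21, and no column does worse for the row player. The mix makes the column player indifferent and guarantees 43/21, so it is optimal.

Yes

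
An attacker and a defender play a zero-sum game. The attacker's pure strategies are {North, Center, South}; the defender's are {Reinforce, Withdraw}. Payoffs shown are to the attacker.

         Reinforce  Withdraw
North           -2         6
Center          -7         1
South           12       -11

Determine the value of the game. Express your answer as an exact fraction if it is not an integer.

50/31

Row minima: North → -2, Center → -7, South → -11; maximin = -2.
Column maxima: Reinforce → 12, Withdraw → 6; minimax = 6.
-2 ≠ 6, so there is no saddle point; optimal play is mixed.
Center is strictly dominated by North, so the attacker never plays it.
On the remaining 2×2 (North, South vs Reinforce, Withdraw):
Let the attacker play North with probability p. Expected payoff against Reinforce: (-2)p + 12(1−p) = −14p + 12; against Withdraw: 6p + (-11)(1−p) = 17p − 11.
Setting these equal: −14p + 12 = 17p − 11 ⇒ −31p = -23 ⇒ p = 23/31, and the value is (-14)·(23/31) + 12 = 50/31.
For the defender: with q = P(Reinforce), equating North's and South's payoffs gives −8q + 6 = 23q − 11 ⇒ q = 17/31.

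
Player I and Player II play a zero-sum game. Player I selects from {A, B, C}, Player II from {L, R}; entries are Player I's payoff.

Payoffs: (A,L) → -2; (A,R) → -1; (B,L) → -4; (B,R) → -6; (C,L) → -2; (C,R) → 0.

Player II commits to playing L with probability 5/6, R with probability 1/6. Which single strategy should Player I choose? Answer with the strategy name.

Expected payoff of A: (5/6)·(-2) + (1/6)·(-1) = -11/6.
Expected payoff of B: (5/6)·(-4) + (1/6)·(-6) = -13/3.
Expected payoff of C: (5/6)·(-2) + (1/6)·0 = -5/3.
The largest is -5/3, so Player I's best response is C.

C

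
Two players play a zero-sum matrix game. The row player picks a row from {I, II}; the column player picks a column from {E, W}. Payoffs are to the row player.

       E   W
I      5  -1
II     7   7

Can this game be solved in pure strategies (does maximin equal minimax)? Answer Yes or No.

Yes

Row minima: I → -1, II → 7; maximin = 7.
Column maxima: E → 7, W → 7; minimax = 7.
maximin = minimax = 7, so a saddle point exists.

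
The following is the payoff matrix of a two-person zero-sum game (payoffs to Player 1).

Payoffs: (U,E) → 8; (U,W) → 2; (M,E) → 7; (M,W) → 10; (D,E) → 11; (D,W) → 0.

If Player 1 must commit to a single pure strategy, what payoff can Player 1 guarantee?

Row minima: U → 2, M → 7, D → 0.
The best of these is 7.

7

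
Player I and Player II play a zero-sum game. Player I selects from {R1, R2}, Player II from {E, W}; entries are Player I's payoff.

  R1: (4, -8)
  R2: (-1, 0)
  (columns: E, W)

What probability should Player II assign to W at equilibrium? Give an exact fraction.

5/13

Row minima: R1 → -8, R2 → -1; maximin = -1.
Column maxima: E → 4, W → 0; minimax = 0.
-1 ≠ 0, so there is no saddle point; optimal play is mixed.
Let Player I play R1 with probability p. Expected payoff against E: 4p + (-1)(1−p) = 5p − 1; against W: (-8)p + 0(1−p) = −8p.
Setting these equal: 5p − 1 = −8p ⇒ 13p = 1 ⇒ p = 1/13, and the value is (5)·(1/13) − 1 = -8/13.
For Player II: with q = P(E), equating R1's and R2's payoffs gives 12q − 8 = −q ⇒ q = 8/13.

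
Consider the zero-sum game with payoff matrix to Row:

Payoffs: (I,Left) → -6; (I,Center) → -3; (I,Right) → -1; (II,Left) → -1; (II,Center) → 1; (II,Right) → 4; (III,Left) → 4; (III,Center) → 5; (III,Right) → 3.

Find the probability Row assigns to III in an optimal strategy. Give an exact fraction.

Row minima: I → -6, II → -1, III → 3; maximin = 3.
Column maxima: Left → 4, Center → 5, Right → 4; minimax = 4.
3 ≠ 4, so there is no saddle point; optimal play is mixed.
I is strictly dominated by II, so Row never plays it.
Center is strictly dominated by Left (it gives Row strictly more in every row), so Column never plays it.
On the remaining 2×2 (II, III vs Left, Right):
Let Row play II with probability p. Expected payoff against Left: (-1)p + 4(1−p) = −5p + 4; against Right: 4p + 3(1−p) = p + 3.
Setting these equal: −5p + 4 = p + 3 ⇒ −6p = -1 ⇒ p = 1/6, and the value is (-5)·(1/6) + 4 = 19/6.
For Column: with q = P(Left), equating II's and III's payoffs gives −5q + 4 = q + 3 ⇒ q = 1/6.

5/6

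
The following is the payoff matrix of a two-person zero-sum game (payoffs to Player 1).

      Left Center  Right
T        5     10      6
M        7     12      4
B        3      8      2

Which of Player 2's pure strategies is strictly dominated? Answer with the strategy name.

Center

Left holds Player 1's payoff strictly below Center in every row: 5 < 10, 7 < 12, 3 < 8.
So Center is strictly dominated for Player 2.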